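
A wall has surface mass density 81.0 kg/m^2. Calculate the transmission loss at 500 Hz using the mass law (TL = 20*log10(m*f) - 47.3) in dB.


Given values:
  m = 81.0 kg/m^2, f = 500 Hz
Formula: TL = 20 * log10(m * f) - 47.3
Compute m * f = 81.0 * 500 = 40500.0
Compute log10(40500.0) = 4.607455
Compute 20 * 4.607455 = 92.1491
TL = 92.1491 - 47.3 = 44.85

44.85 dB


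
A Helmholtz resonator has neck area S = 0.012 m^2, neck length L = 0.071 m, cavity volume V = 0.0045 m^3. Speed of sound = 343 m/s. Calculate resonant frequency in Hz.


Given values:
  S = 0.012 m^2, L = 0.071 m, V = 0.0045 m^3, c = 343 m/s
Formula: f = (c / (2*pi)) * sqrt(S / (V * L))
Compute V * L = 0.0045 * 0.071 = 0.0003195
Compute S / (V * L) = 0.012 / 0.0003195 = 37.5587
Compute sqrt(37.5587) = 6.128515
Compute c / (2*pi) = 343 / 6.283185 = 54.590148
f = 54.590148 * 6.128515 = 334.56

334.56 Hz


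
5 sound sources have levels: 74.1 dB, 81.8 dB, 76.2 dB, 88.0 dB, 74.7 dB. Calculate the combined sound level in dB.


Formula: L_total = 10 * log10( sum(10^(Li/10)) )
  Source 1: 10^(74.1/10) = 25703957.8277
  Source 2: 10^(81.8/10) = 151356124.8436
  Source 3: 10^(76.2/10) = 41686938.347
  Source 4: 10^(88.0/10) = 630957344.4802
  Source 5: 10^(74.7/10) = 29512092.2667
Sum of linear values = 879216457.7652
L_total = 10 * log10(879216457.7652) = 89.44

89.44 dB


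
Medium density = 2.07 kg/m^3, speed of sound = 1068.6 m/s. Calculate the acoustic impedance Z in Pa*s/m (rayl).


Given values:
  rho = 2.07 kg/m^3
  c = 1068.6 m/s
Formula: Z = rho * c
Z = 2.07 * 1068.6
Z = 2212.0

2212.0 rayl


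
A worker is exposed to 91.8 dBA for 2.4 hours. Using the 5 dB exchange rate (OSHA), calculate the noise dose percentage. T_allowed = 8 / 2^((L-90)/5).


Given values:
  L = 91.8 dBA, T = 2.4 hours
Formula: T_allowed = 8 / 2^((L - 90) / 5)
Compute exponent: (91.8 - 90) / 5 = 0.36
Compute 2^(0.36) = 1.283426
T_allowed = 8 / 1.283426 = 6.233316 hours
Dose = (T / T_allowed) * 100
Dose = (2.4 / 6.233316) * 100 = 38.5

38.5 %


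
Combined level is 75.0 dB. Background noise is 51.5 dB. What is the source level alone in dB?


Given values:
  L_total = 75.0 dB, L_bg = 51.5 dB
Formula: L_source = 10 * log10(10^(L_total/10) - 10^(L_bg/10))
Convert to linear:
  10^(75.0/10) = 31622776.6017
  10^(51.5/10) = 141253.7545
Difference: 31622776.6017 - 141253.7545 = 31481522.8472
L_source = 10 * log10(31481522.8472) = 74.98

74.98 dB


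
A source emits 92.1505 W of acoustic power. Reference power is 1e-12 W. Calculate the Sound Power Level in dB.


Given values:
  W = 92.1505 W
  W_ref = 1e-12 W
Formula: SWL = 10 * log10(W / W_ref)
Compute ratio: W / W_ref = 92150500000000
Compute log10: log10(92150500000000) = 13.964498
Multiply: SWL = 10 * 13.964498 = 139.64

139.64 dB


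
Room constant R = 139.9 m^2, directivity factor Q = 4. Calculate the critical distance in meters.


Given values:
  R = 139.9 m^2, Q = 4
Formula: d_c = 0.141 * sqrt(Q * R)
Compute Q * R = 4 * 139.9 = 559.6
Compute sqrt(559.6) = 23.6559
d_c = 0.141 * 23.6559 = 3.335

3.335 m


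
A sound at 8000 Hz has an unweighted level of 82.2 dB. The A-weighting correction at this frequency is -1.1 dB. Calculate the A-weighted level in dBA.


Given values:
  SPL = 82.2 dB
  A-weighting at 8000 Hz = -1.1 dB
Formula: L_A = SPL + A_weight
L_A = 82.2 + (-1.1)
L_A = 81.1

81.1 dBA


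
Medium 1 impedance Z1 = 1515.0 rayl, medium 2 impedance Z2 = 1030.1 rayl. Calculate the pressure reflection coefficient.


Given values:
  Z1 = 1515.0 rayl, Z2 = 1030.1 rayl
Formula: R = (Z2 - Z1) / (Z2 + Z1)
Numerator: Z2 - Z1 = 1030.1 - 1515.0 = -484.9
Denominator: Z2 + Z1 = 1030.1 + 1515.0 = 2545.1
R = -484.9 / 2545.1 = -0.1905

-0.1905


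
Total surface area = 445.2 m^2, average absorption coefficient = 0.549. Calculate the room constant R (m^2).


Given values:
  S = 445.2 m^2, alpha = 0.549
Formula: R = S * alpha / (1 - alpha)
Numerator: 445.2 * 0.549 = 244.4148
Denominator: 1 - 0.549 = 0.451
R = 244.4148 / 0.451 = 541.94

541.94 m^2


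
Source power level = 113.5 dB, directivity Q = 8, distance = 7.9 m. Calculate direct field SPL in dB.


Given values:
  Lw = 113.5 dB, Q = 8, r = 7.9 m
Formula: SPL = Lw + 10 * log10(Q / (4 * pi * r^2))
Compute 4 * pi * r^2 = 4 * pi * 7.9^2 = 784.2672
Compute Q / denom = 8 / 784.2672 = 0.01020061
Compute 10 * log10(0.01020061) = -19.9137
SPL = 113.5 + (-19.9137) = 93.59

93.59 dB


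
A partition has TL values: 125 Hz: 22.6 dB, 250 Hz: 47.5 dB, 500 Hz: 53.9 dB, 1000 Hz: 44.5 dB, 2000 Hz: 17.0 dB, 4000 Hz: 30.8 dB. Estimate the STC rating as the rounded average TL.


Given TL values at each frequency:
  125 Hz: 22.6 dB
  250 Hz: 47.5 dB
  500 Hz: 53.9 dB
  1000 Hz: 44.5 dB
  2000 Hz: 17.0 dB
  4000 Hz: 30.8 dB
Formula: STC ~ round(average of TL values)
Sum = 22.6 + 47.5 + 53.9 + 44.5 + 17.0 + 30.8 = 216.3
Average = 216.3 / 6 = 36.05
Rounded: 36

36


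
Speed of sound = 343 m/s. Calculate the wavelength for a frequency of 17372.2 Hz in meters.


Given values:
  c = 343 m/s, f = 17372.2 Hz
Formula: lambda = c / f
lambda = 343 / 17372.2
lambda = 0.0197

0.0197 m


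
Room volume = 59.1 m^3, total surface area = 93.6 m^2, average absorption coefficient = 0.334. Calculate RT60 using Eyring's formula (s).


Given values:
  V = 59.1 m^3, S = 93.6 m^2, alpha = 0.334
Formula: RT60 = 0.161 * V / (-S * ln(1 - alpha))
Compute ln(1 - 0.334) = ln(0.666) = -0.406466
Denominator: -93.6 * -0.406466 = 38.0452
Numerator: 0.161 * 59.1 = 9.5151
RT60 = 9.5151 / 38.0452 = 0.25

0.25 s


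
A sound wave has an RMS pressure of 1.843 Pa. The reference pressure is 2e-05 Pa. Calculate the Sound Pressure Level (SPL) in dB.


Given values:
  p = 1.843 Pa
  p_ref = 2e-05 Pa
Formula: SPL = 20 * log10(p / p_ref)
Compute ratio: p / p_ref = 1.843 / 2e-05 = 92150
Compute log10: log10(92150) = 4.964495
Multiply: SPL = 20 * 4.964495 = 99.29

99.29 dB


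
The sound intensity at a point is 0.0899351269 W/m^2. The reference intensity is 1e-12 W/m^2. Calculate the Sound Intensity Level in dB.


Given values:
  I = 0.0899351269 W/m^2
  I_ref = 1e-12 W/m^2
Formula: SIL = 10 * log10(I / I_ref)
Compute ratio: I / I_ref = 89935126900
Compute log10: log10(89935126900) = 10.953929
Multiply: SIL = 10 * 10.953929 = 109.54

109.54 dB


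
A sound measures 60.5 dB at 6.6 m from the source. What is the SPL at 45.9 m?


Given values:
  SPL1 = 60.5 dB, r1 = 6.6 m, r2 = 45.9 m
Formula: SPL2 = SPL1 - 20 * log10(r2 / r1)
Compute ratio: r2 / r1 = 45.9 / 6.6 = 6.9545
Compute log10: log10(6.9545) = 0.842266
Compute drop: 20 * 0.842266 = 16.8453
SPL2 = 60.5 - 16.8453 = 43.65

43.65 dB


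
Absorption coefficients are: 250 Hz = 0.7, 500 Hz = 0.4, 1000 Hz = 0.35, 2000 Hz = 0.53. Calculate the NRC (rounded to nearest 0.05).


Given values:
  a_250 = 0.7, a_500 = 0.4
  a_1000 = 0.35, a_2000 = 0.53
Formula: NRC = (a250 + a500 + a1000 + a2000) / 4
Sum = 0.7 + 0.4 + 0.35 + 0.53 = 1.98
NRC = 1.98 / 4 = 0.495
Rounded to nearest 0.05: 0.5

0.5


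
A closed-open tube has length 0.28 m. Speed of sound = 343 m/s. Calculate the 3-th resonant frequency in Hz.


Given values:
  Tube type: closed-open, L = 0.28 m, c = 343 m/s, n = 3
Formula: f_n = (2n - 1) * c / (4 * L)
Compute 2n - 1 = 2*3 - 1 = 5
Compute 4 * L = 4 * 0.28 = 1.12
f = 5 * 343 / 1.12
f = 1531.25

1531.25 Hz


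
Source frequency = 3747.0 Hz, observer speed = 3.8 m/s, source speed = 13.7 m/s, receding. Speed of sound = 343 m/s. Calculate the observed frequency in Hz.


Given values:
  f_s = 3747.0 Hz, v_o = 3.8 m/s, v_s = 13.7 m/s
  Direction: receding
Formula: f_o = f_s * (c - v_o) / (c + v_s)
Numerator: c - v_o = 343 - 3.8 = 339.2
Denominator: c + v_s = 343 + 13.7 = 356.7
f_o = 3747.0 * 339.2 / 356.7 = 3563.17

3563.17 Hz


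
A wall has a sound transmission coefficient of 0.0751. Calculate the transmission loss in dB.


Given values:
  tau = 0.0751
Formula: TL = 10 * log10(1 / tau)
Compute 1 / tau = 1 / 0.0751 = 13.3156
Compute log10(13.3156) = 1.124361
TL = 10 * 1.124361 = 11.24

11.24 dB


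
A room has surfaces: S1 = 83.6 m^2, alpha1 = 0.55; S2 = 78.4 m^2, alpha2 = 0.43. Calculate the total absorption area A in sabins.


Given surfaces:
  Surface 1: 83.6 * 0.55 = 45.98
  Surface 2: 78.4 * 0.43 = 33.712
Formula: A = sum(Si * alpha_i)
A = 45.98 + 33.712
A = 79.69

79.69 sabins


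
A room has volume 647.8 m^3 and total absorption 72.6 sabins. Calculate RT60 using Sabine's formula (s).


Given values:
  V = 647.8 m^3
  A = 72.6 sabins
Formula: RT60 = 0.161 * V / A
Numerator: 0.161 * 647.8 = 104.2958
RT60 = 104.2958 / 72.6 = 1.437

1.437 s


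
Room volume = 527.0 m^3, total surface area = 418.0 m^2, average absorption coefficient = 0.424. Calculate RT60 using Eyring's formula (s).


Given values:
  V = 527.0 m^3, S = 418.0 m^2, alpha = 0.424
Formula: RT60 = 0.161 * V / (-S * ln(1 - alpha))
Compute ln(1 - 0.424) = ln(0.576) = -0.551648
Denominator: -418.0 * -0.551648 = 230.5889
Numerator: 0.161 * 527.0 = 84.847
RT60 = 84.847 / 230.5889 = 0.368

0.368 s


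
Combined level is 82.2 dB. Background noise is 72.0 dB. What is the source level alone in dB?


Given values:
  L_total = 82.2 dB, L_bg = 72.0 dB
Formula: L_source = 10 * log10(10^(L_total/10) - 10^(L_bg/10))
Convert to linear:
  10^(82.2/10) = 165958690.7438
  10^(72.0/10) = 15848931.9246
Difference: 165958690.7438 - 15848931.9246 = 150109758.8192
L_source = 10 * log10(150109758.8192) = 81.76

81.76 dB


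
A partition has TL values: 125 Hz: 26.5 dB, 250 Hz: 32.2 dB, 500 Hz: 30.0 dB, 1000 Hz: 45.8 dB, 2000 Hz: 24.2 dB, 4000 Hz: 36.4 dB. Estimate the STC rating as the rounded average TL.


Given TL values at each frequency:
  125 Hz: 26.5 dB
  250 Hz: 32.2 dB
  500 Hz: 30.0 dB
  1000 Hz: 45.8 dB
  2000 Hz: 24.2 dB
  4000 Hz: 36.4 dB
Formula: STC ~ round(average of TL values)
Sum = 26.5 + 32.2 + 30.0 + 45.8 + 24.2 + 36.4 = 195.1
Average = 195.1 / 6 = 32.52
Rounded: 33

33


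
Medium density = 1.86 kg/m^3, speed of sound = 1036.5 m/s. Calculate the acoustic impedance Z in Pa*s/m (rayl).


Given values:
  rho = 1.86 kg/m^3
  c = 1036.5 m/s
Formula: Z = rho * c
Z = 1.86 * 1036.5
Z = 1927.89

1927.89 rayl


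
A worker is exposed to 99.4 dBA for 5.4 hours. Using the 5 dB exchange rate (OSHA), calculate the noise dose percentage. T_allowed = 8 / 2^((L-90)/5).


Given values:
  L = 99.4 dBA, T = 5.4 hours
Formula: T_allowed = 8 / 2^((L - 90) / 5)
Compute exponent: (99.4 - 90) / 5 = 1.88
Compute 2^(1.88) = 3.680751
T_allowed = 8 / 3.680751 = 2.173469 hours
Dose = (T / T_allowed) * 100
Dose = (5.4 / 2.173469) * 100 = 248.45

248.45 %


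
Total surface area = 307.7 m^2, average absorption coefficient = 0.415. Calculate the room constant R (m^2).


Given values:
  S = 307.7 m^2, alpha = 0.415
Formula: R = S * alpha / (1 - alpha)
Numerator: 307.7 * 0.415 = 127.6955
Denominator: 1 - 0.415 = 0.585
R = 127.6955 / 0.585 = 218.28

218.28 m^2


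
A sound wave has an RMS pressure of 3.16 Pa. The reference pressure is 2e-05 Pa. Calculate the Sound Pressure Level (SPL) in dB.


Given values:
  p = 3.16 Pa
  p_ref = 2e-05 Pa
Formula: SPL = 20 * log10(p / p_ref)
Compute ratio: p / p_ref = 3.16 / 2e-05 = 158000
Compute log10: log10(158000) = 5.198657
Multiply: SPL = 20 * 5.198657 = 103.97

103.97 dB


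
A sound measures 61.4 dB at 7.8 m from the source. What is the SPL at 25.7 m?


Given values:
  SPL1 = 61.4 dB, r1 = 7.8 m, r2 = 25.7 m
Formula: SPL2 = SPL1 - 20 * log10(r2 / r1)
Compute ratio: r2 / r1 = 25.7 / 7.8 = 3.2949
Compute log10: log10(3.2949) = 0.517842
Compute drop: 20 * 0.517842 = 10.3568
SPL2 = 61.4 - 10.3568 = 51.04

51.04 dB


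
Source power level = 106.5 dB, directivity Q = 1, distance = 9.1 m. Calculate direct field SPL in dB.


Given values:
  Lw = 106.5 dB, Q = 1, r = 9.1 m
Formula: SPL = Lw + 10 * log10(Q / (4 * pi * r^2))
Compute 4 * pi * r^2 = 4 * pi * 9.1^2 = 1040.6212
Compute Q / denom = 1 / 1040.6212 = 0.00096096
Compute 10 * log10(0.00096096) = -30.1729
SPL = 106.5 + (-30.1729) = 76.33

76.33 dB


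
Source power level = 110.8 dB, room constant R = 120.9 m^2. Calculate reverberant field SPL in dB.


Given values:
  Lw = 110.8 dB, R = 120.9 m^2
Formula: SPL = Lw + 10 * log10(4 / R)
Compute 4 / R = 4 / 120.9 = 0.033085
Compute 10 * log10(0.033085) = -14.8037
SPL = 110.8 + (-14.8037) = 96.0

96.0 dB


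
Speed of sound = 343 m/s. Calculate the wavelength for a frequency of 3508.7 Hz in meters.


Given values:
  c = 343 m/s, f = 3508.7 Hz
Formula: lambda = c / f
lambda = 343 / 3508.7
lambda = 0.0978

0.0978 m


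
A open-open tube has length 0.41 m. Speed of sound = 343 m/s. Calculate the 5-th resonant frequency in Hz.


Given values:
  Tube type: open-open, L = 0.41 m, c = 343 m/s, n = 5
Formula: f_n = n * c / (2 * L)
Compute 2 * L = 2 * 0.41 = 0.82
f = 5 * 343 / 0.82
f = 2091.46

2091.46 Hz


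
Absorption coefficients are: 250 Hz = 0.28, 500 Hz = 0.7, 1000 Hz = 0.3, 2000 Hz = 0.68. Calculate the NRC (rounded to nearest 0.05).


Given values:
  a_250 = 0.28, a_500 = 0.7
  a_1000 = 0.3, a_2000 = 0.68
Formula: NRC = (a250 + a500 + a1000 + a2000) / 4
Sum = 0.28 + 0.7 + 0.3 + 0.68 = 1.96
NRC = 1.96 / 4 = 0.49
Rounded to nearest 0.05: 0.5

0.5


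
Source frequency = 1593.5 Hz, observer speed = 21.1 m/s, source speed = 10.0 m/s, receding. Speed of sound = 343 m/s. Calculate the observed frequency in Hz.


Given values:
  f_s = 1593.5 Hz, v_o = 21.1 m/s, v_s = 10.0 m/s
  Direction: receding
Formula: f_o = f_s * (c - v_o) / (c + v_s)
Numerator: c - v_o = 343 - 21.1 = 321.9
Denominator: c + v_s = 343 + 10.0 = 353.0
f_o = 1593.5 * 321.9 / 353.0 = 1453.11

1453.11 Hz


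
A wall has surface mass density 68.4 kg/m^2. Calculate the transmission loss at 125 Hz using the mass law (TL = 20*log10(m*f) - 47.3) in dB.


Given values:
  m = 68.4 kg/m^2, f = 125 Hz
Formula: TL = 20 * log10(m * f) - 47.3
Compute m * f = 68.4 * 125 = 8550.0
Compute log10(8550.0) = 3.931966
Compute 20 * 3.931966 = 78.6393
TL = 78.6393 - 47.3 = 31.34

31.34 dB


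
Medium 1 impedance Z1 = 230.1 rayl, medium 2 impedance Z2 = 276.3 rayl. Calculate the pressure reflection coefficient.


Given values:
  Z1 = 230.1 rayl, Z2 = 276.3 rayl
Formula: R = (Z2 - Z1) / (Z2 + Z1)
Numerator: Z2 - Z1 = 276.3 - 230.1 = 46.2
Denominator: Z2 + Z1 = 276.3 + 230.1 = 506.4
R = 46.2 / 506.4 = 0.0912

0.0912


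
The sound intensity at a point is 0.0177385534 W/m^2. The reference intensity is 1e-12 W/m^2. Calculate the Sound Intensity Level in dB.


Given values:
  I = 0.0177385534 W/m^2
  I_ref = 1e-12 W/m^2
Formula: SIL = 10 * log10(I / I_ref)
Compute ratio: I / I_ref = 17738553400
Compute log10: log10(17738553400) = 10.248918
Multiply: SIL = 10 * 10.248918 = 102.49

102.49 dB


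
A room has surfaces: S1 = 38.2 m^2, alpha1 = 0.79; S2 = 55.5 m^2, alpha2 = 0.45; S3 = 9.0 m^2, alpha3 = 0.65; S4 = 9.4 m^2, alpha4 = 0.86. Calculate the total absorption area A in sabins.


Given surfaces:
  Surface 1: 38.2 * 0.79 = 30.178
  Surface 2: 55.5 * 0.45 = 24.975
  Surface 3: 9.0 * 0.65 = 5.85
  Surface 4: 9.4 * 0.86 = 8.084
Formula: A = sum(Si * alpha_i)
A = 30.178 + 24.975 + 5.85 + 8.084
A = 69.09

69.09 sabins


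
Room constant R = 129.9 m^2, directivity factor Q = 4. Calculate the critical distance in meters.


Given values:
  R = 129.9 m^2, Q = 4
Formula: d_c = 0.141 * sqrt(Q * R)
Compute Q * R = 4 * 129.9 = 519.6
Compute sqrt(519.6) = 22.7947
d_c = 0.141 * 22.7947 = 3.214

3.214 m


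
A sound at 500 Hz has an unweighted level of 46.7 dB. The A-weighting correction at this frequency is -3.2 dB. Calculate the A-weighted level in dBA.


Given values:
  SPL = 46.7 dB
  A-weighting at 500 Hz = -3.2 dB
Formula: L_A = SPL + A_weight
L_A = 46.7 + (-3.2)
L_A = 43.5

43.5 dBA


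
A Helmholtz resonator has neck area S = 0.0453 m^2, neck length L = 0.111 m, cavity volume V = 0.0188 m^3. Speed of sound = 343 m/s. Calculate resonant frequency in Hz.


Given values:
  S = 0.0453 m^2, L = 0.111 m, V = 0.0188 m^3, c = 343 m/s
Formula: f = (c / (2*pi)) * sqrt(S / (V * L))
Compute V * L = 0.0188 * 0.111 = 0.0020868
Compute S / (V * L) = 0.0453 / 0.0020868 = 21.7079
Compute sqrt(21.7079) = 4.659174
Compute c / (2*pi) = 343 / 6.283185 = 54.590148
f = 54.590148 * 4.659174 = 254.34

254.34 Hz


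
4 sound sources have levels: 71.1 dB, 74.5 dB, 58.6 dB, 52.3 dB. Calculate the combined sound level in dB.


Formula: L_total = 10 * log10( sum(10^(Li/10)) )
  Source 1: 10^(71.1/10) = 12882495.5169
  Source 2: 10^(74.5/10) = 28183829.3126
  Source 3: 10^(58.6/10) = 724435.9601
  Source 4: 10^(52.3/10) = 169824.3652
Sum of linear values = 41960585.1548
L_total = 10 * log10(41960585.1548) = 76.23

76.23 dB


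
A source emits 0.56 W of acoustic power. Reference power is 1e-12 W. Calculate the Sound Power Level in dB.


Given values:
  W = 0.56 W
  W_ref = 1e-12 W
Formula: SWL = 10 * log10(W / W_ref)
Compute ratio: W / W_ref = 560000000000
Compute log10: log10(560000000000) = 11.748188
Multiply: SWL = 10 * 11.748188 = 117.48

117.48 dB


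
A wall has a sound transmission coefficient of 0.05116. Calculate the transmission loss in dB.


Given values:
  tau = 0.05116
Formula: TL = 10 * log10(1 / tau)
Compute 1 / tau = 1 / 0.05116 = 19.5465
Compute log10(19.5465) = 1.291069
TL = 10 * 1.291069 = 12.91

12.91 dB


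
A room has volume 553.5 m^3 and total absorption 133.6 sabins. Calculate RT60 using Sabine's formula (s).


Given values:
  V = 553.5 m^3
  A = 133.6 sabins
Formula: RT60 = 0.161 * V / A
Numerator: 0.161 * 553.5 = 89.1135
RT60 = 89.1135 / 133.6 = 0.667

0.667 s


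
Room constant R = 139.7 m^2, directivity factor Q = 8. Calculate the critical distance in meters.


Given values:
  R = 139.7 m^2, Q = 8
Formula: d_c = 0.141 * sqrt(Q * R)
Compute Q * R = 8 * 139.7 = 1117.6
Compute sqrt(1117.6) = 33.4305
d_c = 0.141 * 33.4305 = 4.714

4.714 m


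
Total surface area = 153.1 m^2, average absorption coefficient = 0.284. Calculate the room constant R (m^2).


Given values:
  S = 153.1 m^2, alpha = 0.284
Formula: R = S * alpha / (1 - alpha)
Numerator: 153.1 * 0.284 = 43.4804
Denominator: 1 - 0.284 = 0.716
R = 43.4804 / 0.716 = 60.73

60.73 m^2


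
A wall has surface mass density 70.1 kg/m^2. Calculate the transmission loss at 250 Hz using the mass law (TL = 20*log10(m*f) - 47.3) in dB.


Given values:
  m = 70.1 kg/m^2, f = 250 Hz
Formula: TL = 20 * log10(m * f) - 47.3
Compute m * f = 70.1 * 250 = 17525.0
Compute log10(17525.0) = 4.243658
Compute 20 * 4.243658 = 84.8732
TL = 84.8732 - 47.3 = 37.57

37.57 dB


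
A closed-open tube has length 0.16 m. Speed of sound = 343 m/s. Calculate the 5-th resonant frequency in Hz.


Given values:
  Tube type: closed-open, L = 0.16 m, c = 343 m/s, n = 5
Formula: f_n = (2n - 1) * c / (4 * L)
Compute 2n - 1 = 2*5 - 1 = 9
Compute 4 * L = 4 * 0.16 = 0.64
f = 9 * 343 / 0.64
f = 4823.44

4823.44 Hz


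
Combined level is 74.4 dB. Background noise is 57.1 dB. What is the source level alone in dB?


Given values:
  L_total = 74.4 dB, L_bg = 57.1 dB
Formula: L_source = 10 * log10(10^(L_total/10) - 10^(L_bg/10))
Convert to linear:
  10^(74.4/10) = 27542287.0334
  10^(57.1/10) = 512861.384
Difference: 27542287.0334 - 512861.384 = 27029425.6494
L_source = 10 * log10(27029425.6494) = 74.32

74.32 dB


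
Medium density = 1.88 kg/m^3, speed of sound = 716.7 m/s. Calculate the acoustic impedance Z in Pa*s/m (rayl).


Given values:
  rho = 1.88 kg/m^3
  c = 716.7 m/s
Formula: Z = rho * c
Z = 1.88 * 716.7
Z = 1347.4

1347.4 rayl


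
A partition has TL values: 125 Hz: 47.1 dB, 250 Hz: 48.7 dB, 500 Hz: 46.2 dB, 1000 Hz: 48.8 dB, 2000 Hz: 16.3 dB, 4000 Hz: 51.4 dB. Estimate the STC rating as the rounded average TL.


Given TL values at each frequency:
  125 Hz: 47.1 dB
  250 Hz: 48.7 dB
  500 Hz: 46.2 dB
  1000 Hz: 48.8 dB
  2000 Hz: 16.3 dB
  4000 Hz: 51.4 dB
Formula: STC ~ round(average of TL values)
Sum = 47.1 + 48.7 + 46.2 + 48.8 + 16.3 + 51.4 = 258.5
Average = 258.5 / 6 = 43.08
Rounded: 43

43


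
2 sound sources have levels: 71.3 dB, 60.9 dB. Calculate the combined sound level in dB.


Formula: L_total = 10 * log10( sum(10^(Li/10)) )
  Source 1: 10^(71.3/10) = 13489628.8259
  Source 2: 10^(60.9/10) = 1230268.7708
Sum of linear values = 14719897.5967
L_total = 10 * log10(14719897.5967) = 71.68

71.68 dB


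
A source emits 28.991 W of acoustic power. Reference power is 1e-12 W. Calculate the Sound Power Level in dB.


Given values:
  W = 28.991 W
  W_ref = 1e-12 W
Formula: SWL = 10 * log10(W / W_ref)
Compute ratio: W / W_ref = 28991000000000
Compute log10: log10(28991000000000) = 13.462263
Multiply: SWL = 10 * 13.462263 = 134.62

134.62 dB


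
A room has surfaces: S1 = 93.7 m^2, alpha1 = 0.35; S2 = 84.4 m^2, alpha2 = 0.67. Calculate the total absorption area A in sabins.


Given surfaces:
  Surface 1: 93.7 * 0.35 = 32.795
  Surface 2: 84.4 * 0.67 = 56.548
Formula: A = sum(Si * alpha_i)
A = 32.795 + 56.548
A = 89.34

89.34 sabins


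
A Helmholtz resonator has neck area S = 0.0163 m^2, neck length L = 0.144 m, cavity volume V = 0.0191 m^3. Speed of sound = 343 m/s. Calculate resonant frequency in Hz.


Given values:
  S = 0.0163 m^2, L = 0.144 m, V = 0.0191 m^3, c = 343 m/s
Formula: f = (c / (2*pi)) * sqrt(S / (V * L))
Compute V * L = 0.0191 * 0.144 = 0.0027504
Compute S / (V * L) = 0.0163 / 0.0027504 = 5.9264
Compute sqrt(5.9264) = 2.43442
Compute c / (2*pi) = 343 / 6.283185 = 54.590148
f = 54.590148 * 2.43442 = 132.9

132.9 Hz


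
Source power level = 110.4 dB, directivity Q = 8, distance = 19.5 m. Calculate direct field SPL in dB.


Given values:
  Lw = 110.4 dB, Q = 8, r = 19.5 m
Formula: SPL = Lw + 10 * log10(Q / (4 * pi * r^2))
Compute 4 * pi * r^2 = 4 * pi * 19.5^2 = 4778.3624
Compute Q / denom = 8 / 4778.3624 = 0.00167421
Compute 10 * log10(0.00167421) = -27.7619
SPL = 110.4 + (-27.7619) = 82.64

82.64 dB


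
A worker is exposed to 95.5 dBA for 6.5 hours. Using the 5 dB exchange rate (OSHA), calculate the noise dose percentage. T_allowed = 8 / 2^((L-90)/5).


Given values:
  L = 95.5 dBA, T = 6.5 hours
Formula: T_allowed = 8 / 2^((L - 90) / 5)
Compute exponent: (95.5 - 90) / 5 = 1.1
Compute 2^(1.1) = 2.143547
T_allowed = 8 / 2.143547 = 3.732132 hours
Dose = (T / T_allowed) * 100
Dose = (6.5 / 3.732132) * 100 = 174.16

174.16 %


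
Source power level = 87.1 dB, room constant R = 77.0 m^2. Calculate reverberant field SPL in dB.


Given values:
  Lw = 87.1 dB, R = 77.0 m^2
Formula: SPL = Lw + 10 * log10(4 / R)
Compute 4 / R = 4 / 77.0 = 0.051948
Compute 10 * log10(0.051948) = -12.8443
SPL = 87.1 + (-12.8443) = 74.26

74.26 dB


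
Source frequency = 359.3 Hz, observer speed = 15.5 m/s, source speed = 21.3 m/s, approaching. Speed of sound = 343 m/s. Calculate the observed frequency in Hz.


Given values:
  f_s = 359.3 Hz, v_o = 15.5 m/s, v_s = 21.3 m/s
  Direction: approaching
Formula: f_o = f_s * (c + v_o) / (c - v_s)
Numerator: c + v_o = 343 + 15.5 = 358.5
Denominator: c - v_s = 343 - 21.3 = 321.7
f_o = 359.3 * 358.5 / 321.7 = 400.4

400.4 Hz


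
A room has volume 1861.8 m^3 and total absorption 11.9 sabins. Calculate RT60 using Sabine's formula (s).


Given values:
  V = 1861.8 m^3
  A = 11.9 sabins
Formula: RT60 = 0.161 * V / A
Numerator: 0.161 * 1861.8 = 299.7498
RT60 = 299.7498 / 11.9 = 25.189

25.189 s


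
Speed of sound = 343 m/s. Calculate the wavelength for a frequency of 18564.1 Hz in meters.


Given values:
  c = 343 m/s, f = 18564.1 Hz
Formula: lambda = c / f
lambda = 343 / 18564.1
lambda = 0.0185

0.0185 m


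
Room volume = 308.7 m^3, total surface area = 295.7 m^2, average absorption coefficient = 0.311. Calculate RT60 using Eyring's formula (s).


Given values:
  V = 308.7 m^3, S = 295.7 m^2, alpha = 0.311
Formula: RT60 = 0.161 * V / (-S * ln(1 - alpha))
Compute ln(1 - 0.311) = ln(0.689) = -0.372514
Denominator: -295.7 * -0.372514 = 110.1524
Numerator: 0.161 * 308.7 = 49.7007
RT60 = 49.7007 / 110.1524 = 0.451

0.451 s


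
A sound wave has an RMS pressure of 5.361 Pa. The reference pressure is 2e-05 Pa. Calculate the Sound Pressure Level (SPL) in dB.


Given values:
  p = 5.361 Pa
  p_ref = 2e-05 Pa
Formula: SPL = 20 * log10(p / p_ref)
Compute ratio: p / p_ref = 5.361 / 2e-05 = 268050
Compute log10: log10(268050) = 5.428216
Multiply: SPL = 20 * 5.428216 = 108.56

108.56 dB


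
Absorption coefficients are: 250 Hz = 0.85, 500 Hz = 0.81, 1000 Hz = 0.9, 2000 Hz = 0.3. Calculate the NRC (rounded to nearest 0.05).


Given values:
  a_250 = 0.85, a_500 = 0.81
  a_1000 = 0.9, a_2000 = 0.3
Formula: NRC = (a250 + a500 + a1000 + a2000) / 4
Sum = 0.85 + 0.81 + 0.9 + 0.3 = 2.86
NRC = 2.86 / 4 = 0.715
Rounded to nearest 0.05: 0.7

0.7


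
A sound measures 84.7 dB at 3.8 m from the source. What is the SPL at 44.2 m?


Given values:
  SPL1 = 84.7 dB, r1 = 3.8 m, r2 = 44.2 m
Formula: SPL2 = SPL1 - 20 * log10(r2 / r1)
Compute ratio: r2 / r1 = 44.2 / 3.8 = 11.6316
Compute log10: log10(11.6316) = 1.065639
Compute drop: 20 * 1.065639 = 21.3128
SPL2 = 84.7 - 21.3128 = 63.39

63.39 dB


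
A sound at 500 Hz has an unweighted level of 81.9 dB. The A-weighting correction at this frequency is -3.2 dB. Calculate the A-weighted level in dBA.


Given values:
  SPL = 81.9 dB
  A-weighting at 500 Hz = -3.2 dB
Formula: L_A = SPL + A_weight
L_A = 81.9 + (-3.2)
L_A = 78.7

78.7 dBA


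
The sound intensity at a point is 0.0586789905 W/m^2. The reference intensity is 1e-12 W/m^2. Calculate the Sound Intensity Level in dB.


Given values:
  I = 0.0586789905 W/m^2
  I_ref = 1e-12 W/m^2
Formula: SIL = 10 * log10(I / I_ref)
Compute ratio: I / I_ref = 58678990500
Compute log10: log10(58678990500) = 10.768483
Multiply: SIL = 10 * 10.768483 = 107.68

107.68 dB


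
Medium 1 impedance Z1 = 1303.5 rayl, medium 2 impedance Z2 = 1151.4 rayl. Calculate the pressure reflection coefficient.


Given values:
  Z1 = 1303.5 rayl, Z2 = 1151.4 rayl
Formula: R = (Z2 - Z1) / (Z2 + Z1)
Numerator: Z2 - Z1 = 1151.4 - 1303.5 = -152.1
Denominator: Z2 + Z1 = 1151.4 + 1303.5 = 2454.9
R = -152.1 / 2454.9 = -0.062

-0.062


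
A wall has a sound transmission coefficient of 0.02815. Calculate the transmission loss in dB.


Given values:
  tau = 0.02815
Formula: TL = 10 * log10(1 / tau)
Compute 1 / tau = 1 / 0.02815 = 35.524
Compute log10(35.524) = 1.550522
TL = 10 * 1.550522 = 15.51

15.51 dB


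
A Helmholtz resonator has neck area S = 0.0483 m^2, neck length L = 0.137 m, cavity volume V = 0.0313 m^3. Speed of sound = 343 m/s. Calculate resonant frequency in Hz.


Given values:
  S = 0.0483 m^2, L = 0.137 m, V = 0.0313 m^3, c = 343 m/s
Formula: f = (c / (2*pi)) * sqrt(S / (V * L))
Compute V * L = 0.0313 * 0.137 = 0.0042881
Compute S / (V * L) = 0.0483 / 0.0042881 = 11.2637
Compute sqrt(11.2637) = 3.356144
Compute c / (2*pi) = 343 / 6.283185 = 54.590148
f = 54.590148 * 3.356144 = 183.21

183.21 Hz


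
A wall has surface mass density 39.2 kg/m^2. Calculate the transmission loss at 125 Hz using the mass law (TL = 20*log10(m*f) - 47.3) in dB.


Given values:
  m = 39.2 kg/m^2, f = 125 Hz
Formula: TL = 20 * log10(m * f) - 47.3
Compute m * f = 39.2 * 125 = 4900.0
Compute log10(4900.0) = 3.690196
Compute 20 * 3.690196 = 73.8039
TL = 73.8039 - 47.3 = 26.5

26.5 dB


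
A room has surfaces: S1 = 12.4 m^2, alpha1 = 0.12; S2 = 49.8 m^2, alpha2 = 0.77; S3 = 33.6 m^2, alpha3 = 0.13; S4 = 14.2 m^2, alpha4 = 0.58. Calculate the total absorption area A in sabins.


Given surfaces:
  Surface 1: 12.4 * 0.12 = 1.488
  Surface 2: 49.8 * 0.77 = 38.346
  Surface 3: 33.6 * 0.13 = 4.368
  Surface 4: 14.2 * 0.58 = 8.236
Formula: A = sum(Si * alpha_i)
A = 1.488 + 38.346 + 4.368 + 8.236
A = 52.44

52.44 sabins


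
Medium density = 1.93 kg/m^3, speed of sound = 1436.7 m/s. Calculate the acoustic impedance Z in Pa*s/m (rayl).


Given values:
  rho = 1.93 kg/m^3
  c = 1436.7 m/s
Formula: Z = rho * c
Z = 1.93 * 1436.7
Z = 2772.83

2772.83 rayl


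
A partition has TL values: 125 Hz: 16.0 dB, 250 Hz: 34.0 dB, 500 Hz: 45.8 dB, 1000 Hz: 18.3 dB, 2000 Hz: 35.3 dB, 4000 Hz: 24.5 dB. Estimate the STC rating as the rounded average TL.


Given TL values at each frequency:
  125 Hz: 16.0 dB
  250 Hz: 34.0 dB
  500 Hz: 45.8 dB
  1000 Hz: 18.3 dB
  2000 Hz: 35.3 dB
  4000 Hz: 24.5 dB
Formula: STC ~ round(average of TL values)
Sum = 16.0 + 34.0 + 45.8 + 18.3 + 35.3 + 24.5 = 173.9
Average = 173.9 / 6 = 28.98
Rounded: 29

29


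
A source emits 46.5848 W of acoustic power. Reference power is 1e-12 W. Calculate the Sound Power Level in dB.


Given values:
  W = 46.5848 W
  W_ref = 1e-12 W
Formula: SWL = 10 * log10(W / W_ref)
Compute ratio: W / W_ref = 46584800000000
Compute log10: log10(46584800000000) = 13.668244
Multiply: SWL = 10 * 13.668244 = 136.68

136.68 dB


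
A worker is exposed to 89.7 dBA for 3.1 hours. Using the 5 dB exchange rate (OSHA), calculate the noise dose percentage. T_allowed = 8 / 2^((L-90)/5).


Given values:
  L = 89.7 dBA, T = 3.1 hours
Formula: T_allowed = 8 / 2^((L - 90) / 5)
Compute exponent: (89.7 - 90) / 5 = -0.06
Compute 2^(-0.06) = 0.959264
T_allowed = 8 / 0.959264 = 8.339727 hours
Dose = (T / T_allowed) * 100
Dose = (3.1 / 8.339727) * 100 = 37.17

37.17 %


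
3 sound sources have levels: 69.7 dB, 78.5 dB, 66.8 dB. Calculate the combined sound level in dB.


Formula: L_total = 10 * log10( sum(10^(Li/10)) )
  Source 1: 10^(69.7/10) = 9332543.008
  Source 2: 10^(78.5/10) = 70794578.4384
  Source 3: 10^(66.8/10) = 4786300.9232
Sum of linear values = 84913422.3696
L_total = 10 * log10(84913422.3696) = 79.29

79.29 dB


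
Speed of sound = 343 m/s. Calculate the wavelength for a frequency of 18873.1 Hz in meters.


Given values:
  c = 343 m/s, f = 18873.1 Hz
Formula: lambda = c / f
lambda = 343 / 18873.1
lambda = 0.0182

0.0182 m


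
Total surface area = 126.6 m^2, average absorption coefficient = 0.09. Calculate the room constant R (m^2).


Given values:
  S = 126.6 m^2, alpha = 0.09
Formula: R = S * alpha / (1 - alpha)
Numerator: 126.6 * 0.09 = 11.394
Denominator: 1 - 0.09 = 0.91
R = 11.394 / 0.91 = 12.52

12.52 m^2


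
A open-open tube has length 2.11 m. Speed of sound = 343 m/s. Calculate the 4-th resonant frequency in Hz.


Given values:
  Tube type: open-open, L = 2.11 m, c = 343 m/s, n = 4
Formula: f_n = n * c / (2 * L)
Compute 2 * L = 2 * 2.11 = 4.22
f = 4 * 343 / 4.22
f = 325.12

325.12 Hz


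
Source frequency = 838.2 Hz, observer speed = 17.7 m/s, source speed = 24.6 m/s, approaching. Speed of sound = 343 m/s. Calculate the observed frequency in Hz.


Given values:
  f_s = 838.2 Hz, v_o = 17.7 m/s, v_s = 24.6 m/s
  Direction: approaching
Formula: f_o = f_s * (c + v_o) / (c - v_s)
Numerator: c + v_o = 343 + 17.7 = 360.7
Denominator: c - v_s = 343 - 24.6 = 318.4
f_o = 838.2 * 360.7 / 318.4 = 949.56

949.56 Hz


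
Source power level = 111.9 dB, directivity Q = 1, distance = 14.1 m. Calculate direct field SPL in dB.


Given values:
  Lw = 111.9 dB, Q = 1, r = 14.1 m
Formula: SPL = Lw + 10 * log10(Q / (4 * pi * r^2))
Compute 4 * pi * r^2 = 4 * pi * 14.1^2 = 2498.3201
Compute Q / denom = 1 / 2498.3201 = 0.00040027
Compute 10 * log10(0.00040027) = -33.9765
SPL = 111.9 + (-33.9765) = 77.92

77.92 dB


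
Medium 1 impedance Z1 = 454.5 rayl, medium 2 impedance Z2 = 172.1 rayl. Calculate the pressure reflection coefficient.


Given values:
  Z1 = 454.5 rayl, Z2 = 172.1 rayl
Formula: R = (Z2 - Z1) / (Z2 + Z1)
Numerator: Z2 - Z1 = 172.1 - 454.5 = -282.4
Denominator: Z2 + Z1 = 172.1 + 454.5 = 626.6
R = -282.4 / 626.6 = -0.4507

-0.4507


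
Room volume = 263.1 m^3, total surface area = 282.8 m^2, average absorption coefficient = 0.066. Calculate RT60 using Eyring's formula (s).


Given values:
  V = 263.1 m^3, S = 282.8 m^2, alpha = 0.066
Formula: RT60 = 0.161 * V / (-S * ln(1 - alpha))
Compute ln(1 - 0.066) = ln(0.934) = -0.068279
Denominator: -282.8 * -0.068279 = 19.3093
Numerator: 0.161 * 263.1 = 42.3591
RT60 = 42.3591 / 19.3093 = 2.194

2.194 s


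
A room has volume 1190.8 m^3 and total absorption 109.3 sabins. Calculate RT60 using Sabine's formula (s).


Given values:
  V = 1190.8 m^3
  A = 109.3 sabins
Formula: RT60 = 0.161 * V / A
Numerator: 0.161 * 1190.8 = 191.7188
RT60 = 191.7188 / 109.3 = 1.754

1.754 s


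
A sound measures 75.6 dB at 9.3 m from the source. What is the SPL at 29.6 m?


Given values:
  SPL1 = 75.6 dB, r1 = 9.3 m, r2 = 29.6 m
Formula: SPL2 = SPL1 - 20 * log10(r2 / r1)
Compute ratio: r2 / r1 = 29.6 / 9.3 = 3.1828
Compute log10: log10(3.1828) = 0.502809
Compute drop: 20 * 0.502809 = 10.0562
SPL2 = 75.6 - 10.0562 = 65.54

65.54 dB


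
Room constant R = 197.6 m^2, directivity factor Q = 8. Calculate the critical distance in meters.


Given values:
  R = 197.6 m^2, Q = 8
Formula: d_c = 0.141 * sqrt(Q * R)
Compute Q * R = 8 * 197.6 = 1580.8
Compute sqrt(1580.8) = 39.7593
d_c = 0.141 * 39.7593 = 5.606

5.606 m


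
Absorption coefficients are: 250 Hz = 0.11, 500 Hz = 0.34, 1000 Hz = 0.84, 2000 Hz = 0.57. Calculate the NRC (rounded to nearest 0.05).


Given values:
  a_250 = 0.11, a_500 = 0.34
  a_1000 = 0.84, a_2000 = 0.57
Formula: NRC = (a250 + a500 + a1000 + a2000) / 4
Sum = 0.11 + 0.34 + 0.84 + 0.57 = 1.86
NRC = 1.86 / 4 = 0.465
Rounded to nearest 0.05: 0.45

0.45


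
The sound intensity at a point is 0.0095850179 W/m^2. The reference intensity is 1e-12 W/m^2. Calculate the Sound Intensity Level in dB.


Given values:
  I = 0.0095850179 W/m^2
  I_ref = 1e-12 W/m^2
Formula: SIL = 10 * log10(I / I_ref)
Compute ratio: I / I_ref = 9585017900
Compute log10: log10(9585017900) = 9.981593
Multiply: SIL = 10 * 9.981593 = 99.82

99.82 dB


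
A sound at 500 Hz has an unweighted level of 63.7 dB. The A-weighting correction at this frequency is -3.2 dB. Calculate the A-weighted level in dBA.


Given values:
  SPL = 63.7 dB
  A-weighting at 500 Hz = -3.2 dB
Formula: L_A = SPL + A_weight
L_A = 63.7 + (-3.2)
L_A = 60.5

60.5 dBA


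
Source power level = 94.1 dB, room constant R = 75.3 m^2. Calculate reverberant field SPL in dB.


Given values:
  Lw = 94.1 dB, R = 75.3 m^2
Formula: SPL = Lw + 10 * log10(4 / R)
Compute 4 / R = 4 / 75.3 = 0.053121
Compute 10 * log10(0.053121) = -12.7473
SPL = 94.1 + (-12.7473) = 81.35

81.35 dB


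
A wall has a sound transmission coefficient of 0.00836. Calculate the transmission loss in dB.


Given values:
  tau = 0.00836
Formula: TL = 10 * log10(1 / tau)
Compute 1 / tau = 1 / 0.00836 = 119.6172
Compute log10(119.6172) = 2.077794
TL = 10 * 2.077794 = 20.78

20.78 dB


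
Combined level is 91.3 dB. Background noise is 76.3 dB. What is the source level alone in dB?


Given values:
  L_total = 91.3 dB, L_bg = 76.3 dB
Formula: L_source = 10 * log10(10^(L_total/10) - 10^(L_bg/10))
Convert to linear:
  10^(91.3/10) = 1348962882.5917
  10^(76.3/10) = 42657951.8802
Difference: 1348962882.5917 - 42657951.8802 = 1306304930.7115
L_source = 10 * log10(1306304930.7115) = 91.16

91.16 dB


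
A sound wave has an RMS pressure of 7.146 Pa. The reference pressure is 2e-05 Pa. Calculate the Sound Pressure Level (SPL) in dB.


Given values:
  p = 7.146 Pa
  p_ref = 2e-05 Pa
Formula: SPL = 20 * log10(p / p_ref)
Compute ratio: p / p_ref = 7.146 / 2e-05 = 357300
Compute log10: log10(357300) = 5.553033
Multiply: SPL = 20 * 5.553033 = 111.06

111.06 dB


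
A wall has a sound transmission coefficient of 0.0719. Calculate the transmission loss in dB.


Given values:
  tau = 0.0719
Formula: TL = 10 * log10(1 / tau)
Compute 1 / tau = 1 / 0.0719 = 13.9082
Compute log10(13.9082) = 1.143271
TL = 10 * 1.143271 = 11.43

11.43 dB


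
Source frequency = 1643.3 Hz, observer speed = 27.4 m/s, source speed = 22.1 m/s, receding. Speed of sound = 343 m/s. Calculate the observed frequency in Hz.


Given values:
  f_s = 1643.3 Hz, v_o = 27.4 m/s, v_s = 22.1 m/s
  Direction: receding
Formula: f_o = f_s * (c - v_o) / (c + v_s)
Numerator: c - v_o = 343 - 27.4 = 315.6
Denominator: c + v_s = 343 + 22.1 = 365.1
f_o = 1643.3 * 315.6 / 365.1 = 1420.5

1420.5 Hz


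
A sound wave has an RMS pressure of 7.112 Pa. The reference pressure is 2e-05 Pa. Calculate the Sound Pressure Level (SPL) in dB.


Given values:
  p = 7.112 Pa
  p_ref = 2e-05 Pa
Formula: SPL = 20 * log10(p / p_ref)
Compute ratio: p / p_ref = 7.112 / 2e-05 = 355600
Compute log10: log10(355600) = 5.550962
Multiply: SPL = 20 * 5.550962 = 111.02

111.02 dB


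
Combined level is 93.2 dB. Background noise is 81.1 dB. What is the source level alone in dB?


Given values:
  L_total = 93.2 dB, L_bg = 81.1 dB
Formula: L_source = 10 * log10(10^(L_total/10) - 10^(L_bg/10))
Convert to linear:
  10^(93.2/10) = 2089296130.854
  10^(81.1/10) = 128824955.1693
Difference: 2089296130.854 - 128824955.1693 = 1960471175.6847
L_source = 10 * log10(1960471175.6847) = 92.92

92.92 dB


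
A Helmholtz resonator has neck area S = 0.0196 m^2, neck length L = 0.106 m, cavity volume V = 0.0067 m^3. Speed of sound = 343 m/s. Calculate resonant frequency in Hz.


Given values:
  S = 0.0196 m^2, L = 0.106 m, V = 0.0067 m^3, c = 343 m/s
Formula: f = (c / (2*pi)) * sqrt(S / (V * L))
Compute V * L = 0.0067 * 0.106 = 0.0007102
Compute S / (V * L) = 0.0196 / 0.0007102 = 27.5979
Compute sqrt(27.5979) = 5.25337
Compute c / (2*pi) = 343 / 6.283185 = 54.590148
f = 54.590148 * 5.25337 = 286.78

286.78 Hz


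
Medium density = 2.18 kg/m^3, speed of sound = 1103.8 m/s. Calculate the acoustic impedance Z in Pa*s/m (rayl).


Given values:
  rho = 2.18 kg/m^3
  c = 1103.8 m/s
Formula: Z = rho * c
Z = 2.18 * 1103.8
Z = 2406.28

2406.28 rayl


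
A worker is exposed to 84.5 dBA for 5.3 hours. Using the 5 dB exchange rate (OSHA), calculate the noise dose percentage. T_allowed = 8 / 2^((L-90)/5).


Given values:
  L = 84.5 dBA, T = 5.3 hours
Formula: T_allowed = 8 / 2^((L - 90) / 5)
Compute exponent: (84.5 - 90) / 5 = -1.1
Compute 2^(-1.1) = 0.466516
T_allowed = 8 / 0.466516 = 17.148394 hours
Dose = (T / T_allowed) * 100
Dose = (5.3 / 17.148394) * 100 = 30.91

30.91 %


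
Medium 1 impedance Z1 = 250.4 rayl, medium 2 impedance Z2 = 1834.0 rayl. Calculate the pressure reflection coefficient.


Given values:
  Z1 = 250.4 rayl, Z2 = 1834.0 rayl
Formula: R = (Z2 - Z1) / (Z2 + Z1)
Numerator: Z2 - Z1 = 1834.0 - 250.4 = 1583.6
Denominator: Z2 + Z1 = 1834.0 + 250.4 = 2084.4
R = 1583.6 / 2084.4 = 0.7597

0.7597


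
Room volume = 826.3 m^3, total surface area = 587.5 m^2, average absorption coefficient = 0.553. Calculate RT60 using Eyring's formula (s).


Given values:
  V = 826.3 m^3, S = 587.5 m^2, alpha = 0.553
Formula: RT60 = 0.161 * V / (-S * ln(1 - alpha))
Compute ln(1 - 0.553) = ln(0.447) = -0.805197
Denominator: -587.5 * -0.805197 = 473.0532
Numerator: 0.161 * 826.3 = 133.0343
RT60 = 133.0343 / 473.0532 = 0.281

0.281 s


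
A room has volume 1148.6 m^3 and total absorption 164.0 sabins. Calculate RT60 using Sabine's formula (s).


Given values:
  V = 1148.6 m^3
  A = 164.0 sabins
Formula: RT60 = 0.161 * V / A
Numerator: 0.161 * 1148.6 = 184.9246
RT60 = 184.9246 / 164.0 = 1.128

1.128 s


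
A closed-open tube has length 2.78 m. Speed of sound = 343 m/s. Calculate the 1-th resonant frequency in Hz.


Given values:
  Tube type: closed-open, L = 2.78 m, c = 343 m/s, n = 1
Formula: f_n = (2n - 1) * c / (4 * L)
Compute 2n - 1 = 2*1 - 1 = 1
Compute 4 * L = 4 * 2.78 = 11.12
f = 1 * 343 / 11.12
f = 30.85

30.85 Hz


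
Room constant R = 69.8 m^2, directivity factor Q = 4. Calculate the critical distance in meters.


Given values:
  R = 69.8 m^2, Q = 4
Formula: d_c = 0.141 * sqrt(Q * R)
Compute Q * R = 4 * 69.8 = 279.2
Compute sqrt(279.2) = 16.7093
d_c = 0.141 * 16.7093 = 2.356

2.356 m


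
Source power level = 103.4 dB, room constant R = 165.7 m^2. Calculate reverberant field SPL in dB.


Given values:
  Lw = 103.4 dB, R = 165.7 m^2
Formula: SPL = Lw + 10 * log10(4 / R)
Compute 4 / R = 4 / 165.7 = 0.02414
Compute 10 * log10(0.02414) = -16.1726
SPL = 103.4 + (-16.1726) = 87.23

87.23 dB


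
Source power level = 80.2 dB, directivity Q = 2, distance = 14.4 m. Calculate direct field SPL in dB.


Given values:
  Lw = 80.2 dB, Q = 2, r = 14.4 m
Formula: SPL = Lw + 10 * log10(Q / (4 * pi * r^2))
Compute 4 * pi * r^2 = 4 * pi * 14.4^2 = 2605.7626
Compute Q / denom = 2 / 2605.7626 = 0.00076753
Compute 10 * log10(0.00076753) = -31.149
SPL = 80.2 + (-31.149) = 49.05

49.05 dB
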